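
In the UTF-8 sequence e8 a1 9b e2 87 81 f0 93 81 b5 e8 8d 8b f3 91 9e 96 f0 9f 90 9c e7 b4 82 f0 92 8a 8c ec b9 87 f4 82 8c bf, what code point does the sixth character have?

U+1F41C

Offset 0: leading byte 0xE8 = 11101000 → 3-byte char #1 = E8 A1 9B.
Offset 3: leading byte 0xE2 = 11100010 → 3-byte char #2 = E2 87 81.
Offset 6: leading byte 0xF0 = 11110000 → 4-byte char #3 = F0 93 81 B5.
Offset 10: leading byte 0xE8 = 11101000 → 3-byte char #4 = E8 8D 8B.
Offset 13: leading byte 0xF3 = 11110011 → 4-byte char #5 = F3 91 9E 96.
Offset 17: leading byte 0xF0 = 11110000 → 4-byte char #6 = F0 9F 90 9C.
Leading byte 0xF0 = 11110000 matches 11110xxx → 4-byte sequence.
Byte 1: 0xF0 = 11110000, payload 000 (3 bits).
Byte 2: 0x9F = 10011111 (10xxxxxx ✓), payload 011111.
Byte 3: 0x90 = 10010000 (10xxxxxx ✓), payload 010000.
Byte 4: 0x9C = 10011100 (10xxxxxx ✓), payload 011100.
Concatenate: 000011111010000011100 = 0x1F41C (21 bits → U+1F41C).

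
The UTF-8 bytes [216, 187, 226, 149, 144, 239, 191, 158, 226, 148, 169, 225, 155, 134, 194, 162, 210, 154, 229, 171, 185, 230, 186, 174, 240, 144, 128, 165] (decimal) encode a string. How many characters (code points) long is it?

Byte at offset 0: 0xD8 = 11011000 → 2-byte char (#1). Advance 2.
Byte at offset 2: 0xE2 = 11100010 → 3-byte char (#2). Advance 3.
Byte at offset 5: 0xEF = 11101111 → 3-byte char (#3). Advance 3.
Byte at offset 8: 0xE2 = 11100010 → 3-byte char (#4). Advance 3.
Byte at offset 11: 0xE1 = 11100001 → 3-byte char (#5). Advance 3.
Byte at offset 14: 0xC2 = 11000010 → 2-byte char (#6). Advance 2.
Byte at offset 16: 0xD2 = 11010010 → 2-byte char (#7). Advance 2.
Byte at offset 18: 0xE5 = 11100101 → 3-byte char (#8). Advance 3.
Byte at offset 21: 0xE6 = 11100110 → 3-byte char (#9). Advance 3.
Byte at offset 24: 0xF0 = 11110000 → 4-byte char (#10). Advance 4.
Reached end at offset 28 after 10 code points.

10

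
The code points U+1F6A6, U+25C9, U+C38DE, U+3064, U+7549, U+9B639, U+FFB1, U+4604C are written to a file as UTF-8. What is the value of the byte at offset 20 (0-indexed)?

U+1F6A6 → 4-byte form F0 9F 9A A6 at offsets 0–3.
U+25C9 → 3-byte form E2 97 89 at offsets 4–6.
U+C38DE → 4-byte form F3 83 A3 9E at offsets 7–10.
U+3064 → 3-byte form E3 81 A4 at offsets 11–13.
U+7549 → 3-byte form E7 95 89 at offsets 14–16.
U+9B639 → 4-byte form F2 9B 98 B9 at offsets 17–20.
Offset 20 falls in char 6's range; it's byte 4 of F2 9B 98 B9 = 0xB9.

0xB9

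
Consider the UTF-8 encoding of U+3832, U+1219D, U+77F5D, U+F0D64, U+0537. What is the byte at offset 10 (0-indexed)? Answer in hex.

0x9D

U+3832 → 3-byte form E3 A0 B2 at offsets 0–2.
U+1219D → 4-byte form F0 92 86 9D at offsets 3–6.
U+77F5D → 4-byte form F1 B7 BD 9D at offsets 7–10.
Offset 10 falls in char 3's range; it's byte 4 of F1 B7 BD 9D = 0x9D.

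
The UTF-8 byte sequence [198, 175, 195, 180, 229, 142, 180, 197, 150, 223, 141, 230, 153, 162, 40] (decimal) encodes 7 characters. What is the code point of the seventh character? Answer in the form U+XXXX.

U+0028

Offset 0: leading byte 0xC6 = 11000110 → 2-byte char #1 = C6 AF.
Offset 2: leading byte 0xC3 = 11000011 → 2-byte char #2 = C3 B4.
Offset 4: leading byte 0xE5 = 11100101 → 3-byte char #3 = E5 8E B4.
Offset 7: leading byte 0xC5 = 11000101 → 2-byte char #4 = C5 96.
Offset 9: leading byte 0xDF = 11011111 → 2-byte char #5 = DF 8D.
Offset 11: leading byte 0xE6 = 11100110 → 3-byte char #6 = E6 99 A2.
Offset 14: leading byte 0x28 = 00101000 → 1-byte char #7 = 28.
Leading byte 0x28 = 00101000 matches 0xxxxxxx → 1-byte sequence.
Byte 1: 0x28 = 00101000, payload 0101000 (7 bits).
Concatenate: 0101000 = 0x28 (7 bits → U+0028).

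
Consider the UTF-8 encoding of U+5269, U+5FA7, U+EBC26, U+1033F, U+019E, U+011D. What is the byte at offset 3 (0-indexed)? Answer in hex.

U+5269 → 3-byte form E5 89 A9 at offsets 0–2.
U+5FA7 → 3-byte form E5 BE A7 at offsets 3–5.
Offset 3 falls in char 2's range; it's byte 1 of E5 BE A7 = 0xE5.

0xE5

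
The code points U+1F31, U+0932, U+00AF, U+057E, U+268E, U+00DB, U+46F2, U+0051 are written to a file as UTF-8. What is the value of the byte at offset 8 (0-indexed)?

0xD5

U+1F31 → 3-byte form E1 BC B1 at offsets 0–2.
U+0932 → 3-byte form E0 A4 B2 at offsets 3–5.
U+00AF → 2-byte form C2 AF at offsets 6–7.
U+057E → 2-byte form D5 BE at offsets 8–9.
Offset 8 falls in char 4's range; it's byte 1 of D5 BE = 0xD5.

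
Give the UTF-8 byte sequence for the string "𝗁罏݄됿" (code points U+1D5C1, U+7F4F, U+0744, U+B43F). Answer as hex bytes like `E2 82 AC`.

F0 9D 97 81 E7 BD 8F DD 84 EB 90 BF

U+1D5C1: 4-byte form → F0 9D 97 81.
U+7F4F: 3-byte form → E7 BD 8F.
U+0744: 2-byte form → DD 84.
U+B43F: 3-byte form → EB 90 BF.
Concatenated (12 bytes): F0 9D 97 81 E7 BD 8F DD 84 EB 90 BF.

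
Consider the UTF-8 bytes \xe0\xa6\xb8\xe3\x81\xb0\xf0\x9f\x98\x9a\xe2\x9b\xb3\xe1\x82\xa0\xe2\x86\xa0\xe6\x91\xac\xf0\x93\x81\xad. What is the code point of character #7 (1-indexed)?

Offset 0: leading byte 0xE0 = 11100000 → 3-byte char #1 = E0 A6 B8.
Offset 3: leading byte 0xE3 = 11100011 → 3-byte char #2 = E3 81 B0.
Offset 6: leading byte 0xF0 = 11110000 → 4-byte char #3 = F0 9F 98 9A.
Offset 10: leading byte 0xE2 = 11100010 → 3-byte char #4 = E2 9B B3.
Offset 13: leading byte 0xE1 = 11100001 → 3-byte char #5 = E1 82 A0.
Offset 16: leading byte 0xE2 = 11100010 → 3-byte char #6 = E2 86 A0.
Offset 19: leading byte 0xE6 = 11100110 → 3-byte char #7 = E6 91 AC.
Leading byte 0xE6 = 11100110 matches 1110xxxx → 3-byte sequence.
Byte 1: 0xE6 = 11100110, payload 0110 (4 bits).
Byte 2: 0x91 = 10010001 (10xxxxxx ✓), payload 010001.
Byte 3: 0xAC = 10101100 (10xxxxxx ✓), payload 101100.
Concatenate: 0110010001101100 = 0x646C (16 bits → U+646C).

U+646C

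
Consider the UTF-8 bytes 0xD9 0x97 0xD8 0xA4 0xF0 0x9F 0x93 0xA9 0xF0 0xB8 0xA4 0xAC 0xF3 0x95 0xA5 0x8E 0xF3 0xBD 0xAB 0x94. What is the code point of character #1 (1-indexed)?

Offset 0: leading byte 0xD9 = 11011001 → 2-byte char #1 = D9 97.
Leading byte 0xD9 = 11011001 matches 110xxxxx → 2-byte sequence.
Byte 1: 0xD9 = 11011001, payload 11001 (5 bits).
Byte 2: 0x97 = 10010111 (10xxxxxx ✓), payload 010111.
Concatenate: 11001010111 = 0x657 (11 bits → U+0657).

U+0657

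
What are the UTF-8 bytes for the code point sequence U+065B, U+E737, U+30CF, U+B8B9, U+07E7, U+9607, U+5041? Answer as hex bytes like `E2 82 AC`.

D9 9B EE 9C B7 E3 83 8F EB A2 B9 DF A7 E9 98 87 E5 81 81

U+065B: 2-byte form → D9 9B.
U+E737: 3-byte form → EE 9C B7.
U+30CF: 3-byte form → E3 83 8F.
U+B8B9: 3-byte form → EB A2 B9.
U+07E7: 2-byte form → DF A7.
U+9607: 3-byte form → E9 98 87.
U+5041: 3-byte form → E5 81 81.
Concatenated (19 bytes): D9 9B EE 9C B7 E3 83 8F EB A2 B9 DF A7 E9 98 87 E5 81 81.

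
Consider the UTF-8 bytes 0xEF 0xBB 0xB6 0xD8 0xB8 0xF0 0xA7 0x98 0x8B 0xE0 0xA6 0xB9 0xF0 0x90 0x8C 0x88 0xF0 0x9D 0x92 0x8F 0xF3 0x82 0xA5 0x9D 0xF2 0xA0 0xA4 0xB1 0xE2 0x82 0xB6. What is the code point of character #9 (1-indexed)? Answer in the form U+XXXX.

U+20B6

Offset 0: leading byte 0xEF = 11101111 → 3-byte char #1 = EF BB B6.
Offset 3: leading byte 0xD8 = 11011000 → 2-byte char #2 = D8 B8.
Offset 5: leading byte 0xF0 = 11110000 → 4-byte char #3 = F0 A7 98 8B.
Offset 9: leading byte 0xE0 = 11100000 → 3-byte char #4 = E0 A6 B9.
Offset 12: leading byte 0xF0 = 11110000 → 4-byte char #5 = F0 90 8C 88.
Offset 16: leading byte 0xF0 = 11110000 → 4-byte char #6 = F0 9D 92 8F.
Offset 20: leading byte 0xF3 = 11110011 → 4-byte char #7 = F3 82 A5 9D.
Offset 24: leading byte 0xF2 = 11110010 → 4-byte char #8 = F2 A0 A4 B1.
Offset 28: leading byte 0xE2 = 11100010 → 3-byte char #9 = E2 82 B6.
Leading byte 0xE2 = 11100010 matches 1110xxxx → 3-byte sequence.
Byte 1: 0xE2 = 11100010, payload 0010 (4 bits).
Byte 2: 0x82 = 10000010 (10xxxxxx ✓), payload 000010.
Byte 3: 0xB6 = 10110110 (10xxxxxx ✓), payload 110110.
Concatenate: 0010000010110110 = 0x20B6 (16 bits → U+20B6).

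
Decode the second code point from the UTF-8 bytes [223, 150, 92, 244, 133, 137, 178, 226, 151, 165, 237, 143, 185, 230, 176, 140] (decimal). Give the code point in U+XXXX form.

Offset 0: leading byte 0xDF = 11011111 → 2-byte char #1 = DF 96.
Offset 2: leading byte 0x5C = 01011100 → 1-byte char #2 = 5C.
Leading byte 0x5C = 01011100 matches 0xxxxxxx → 1-byte sequence.
Byte 1: 0x5C = 01011100, payload 1011100 (7 bits).
Concatenate: 1011100 = 0x5C (7 bits → U+005C).

U+005C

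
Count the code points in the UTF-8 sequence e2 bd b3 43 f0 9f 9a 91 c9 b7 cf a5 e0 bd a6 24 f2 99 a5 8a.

Byte at offset 0: 0xE2 = 11100010 → 3-byte char (#1). Advance 3.
Byte at offset 3: 0x43 = 01000011 → 1-byte char (#2). Advance 1.
Byte at offset 4: 0xF0 = 11110000 → 4-byte char (#3). Advance 4.
Byte at offset 8: 0xC9 = 11001001 → 2-byte char (#4). Advance 2.
Byte at offset 10: 0xCF = 11001111 → 2-byte char (#5). Advance 2.
Byte at offset 12: 0xE0 = 11100000 → 3-byte char (#6). Advance 3.
Byte at offset 15: 0x24 = 00100100 → 1-byte char (#7). Advance 1.
Byte at offset 16: 0xF2 = 11110010 → 4-byte char (#8). Advance 4.
Reached end at offset 20 after 8 code points.

8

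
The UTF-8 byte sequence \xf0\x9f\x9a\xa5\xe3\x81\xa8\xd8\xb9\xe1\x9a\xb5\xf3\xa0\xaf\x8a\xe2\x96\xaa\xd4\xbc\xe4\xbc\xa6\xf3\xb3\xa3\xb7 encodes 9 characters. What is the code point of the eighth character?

U+4F26

Offset 0: leading byte 0xF0 = 11110000 → 4-byte char #1 = F0 9F 9A A5.
Offset 4: leading byte 0xE3 = 11100011 → 3-byte char #2 = E3 81 A8.
Offset 7: leading byte 0xD8 = 11011000 → 2-byte char #3 = D8 B9.
Offset 9: leading byte 0xE1 = 11100001 → 3-byte char #4 = E1 9A B5.
Offset 12: leading byte 0xF3 = 11110011 → 4-byte char #5 = F3 A0 AF 8A.
Offset 16: leading byte 0xE2 = 11100010 → 3-byte char #6 = E2 96 AA.
Offset 19: leading byte 0xD4 = 11010100 → 2-byte char #7 = D4 BC.
Offset 21: leading byte 0xE4 = 11100100 → 3-byte char #8 = E4 BC A6.
Leading byte 0xE4 = 11100100 matches 1110xxxx → 3-byte sequence.
Byte 1: 0xE4 = 11100100, payload 0100 (4 bits).
Byte 2: 0xBC = 10111100 (10xxxxxx ✓), payload 111100.
Byte 3: 0xA6 = 10100110 (10xxxxxx ✓), payload 100110.
Concatenate: 0100111100100110 = 0x4F26 (16 bits → U+4F26).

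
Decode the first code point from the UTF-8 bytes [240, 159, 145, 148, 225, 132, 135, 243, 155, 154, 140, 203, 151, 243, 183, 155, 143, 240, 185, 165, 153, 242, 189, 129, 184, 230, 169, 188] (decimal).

Offset 0: leading byte 0xF0 = 11110000 → 4-byte char #1 = F0 9F 91 94.
Leading byte 0xF0 = 11110000 matches 11110xxx → 4-byte sequence.
Byte 1: 0xF0 = 11110000, payload 000 (3 bits).
Byte 2: 0x9F = 10011111 (10xxxxxx ✓), payload 011111.
Byte 3: 0x91 = 10010001 (10xxxxxx ✓), payload 010001.
Byte 4: 0x94 = 10010100 (10xxxxxx ✓), payload 010100.
Concatenate: 000011111010001010100 = 0x1F454 (21 bits → U+1F454).

U+1F454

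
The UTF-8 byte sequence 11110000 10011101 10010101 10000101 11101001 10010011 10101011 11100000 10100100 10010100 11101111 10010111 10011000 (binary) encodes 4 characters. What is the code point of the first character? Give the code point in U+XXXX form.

U+1D545

Offset 0: leading byte 0xF0 = 11110000 → 4-byte char #1 = F0 9D 95 85.
Leading byte 0xF0 = 11110000 matches 11110xxx → 4-byte sequence.
Byte 1: 0xF0 = 11110000, payload 000 (3 bits).
Byte 2: 0x9D = 10011101 (10xxxxxx ✓), payload 011101.
Byte 3: 0x95 = 10010101 (10xxxxxx ✓), payload 010101.
Byte 4: 0x85 = 10000101 (10xxxxxx ✓), payload 000101.
Concatenate: 000011101010101000101 = 0x1D545 (21 bits → U+1D545).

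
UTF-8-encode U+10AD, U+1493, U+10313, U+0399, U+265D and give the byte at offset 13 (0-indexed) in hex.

U+10AD → 3-byte form E1 82 AD at offsets 0–2.
U+1493 → 3-byte form E1 92 93 at offsets 3–5.
U+10313 → 4-byte form F0 90 8C 93 at offsets 6–9.
U+0399 → 2-byte form CE 99 at offsets 10–11.
U+265D → 3-byte form E2 99 9D at offsets 12–14.
Offset 13 falls in char 5's range; it's byte 2 of E2 99 9D = 0x99.

0x99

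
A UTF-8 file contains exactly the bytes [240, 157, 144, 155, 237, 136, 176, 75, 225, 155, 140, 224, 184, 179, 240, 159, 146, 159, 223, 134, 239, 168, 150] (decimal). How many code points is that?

8

Byte at offset 0: 0xF0 = 11110000 → 4-byte char (#1). Advance 4.
Byte at offset 4: 0xED = 11101101 → 3-byte char (#2). Advance 3.
Byte at offset 7: 0x4B = 01001011 → 1-byte char (#3). Advance 1.
Byte at offset 8: 0xE1 = 11100001 → 3-byte char (#4). Advance 3.
Byte at offset 11: 0xE0 = 11100000 → 3-byte char (#5). Advance 3.
Byte at offset 14: 0xF0 = 11110000 → 4-byte char (#6). Advance 4.
Byte at offset 18: 0xDF = 11011111 → 2-byte char (#7). Advance 2.
Byte at offset 20: 0xEF = 11101111 → 3-byte char (#8). Advance 3.
Reached end at offset 23 after 8 code points.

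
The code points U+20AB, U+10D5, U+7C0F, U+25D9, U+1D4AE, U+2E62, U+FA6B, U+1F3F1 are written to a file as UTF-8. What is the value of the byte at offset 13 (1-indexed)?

0xF0

1-indexed offset 13 is 0-indexed offset 12.
U+20AB → 3-byte form E2 82 AB at offsets 0–2.
U+10D5 → 3-byte form E1 83 95 at offsets 3–5.
U+7C0F → 3-byte form E7 B0 8F at offsets 6–8.
U+25D9 → 3-byte form E2 97 99 at offsets 9–11.
U+1D4AE → 4-byte form F0 9D 92 AE at offsets 12–15.
Offset 12 falls in char 5's range; it's byte 1 of F0 9D 92 AE = 0xF0.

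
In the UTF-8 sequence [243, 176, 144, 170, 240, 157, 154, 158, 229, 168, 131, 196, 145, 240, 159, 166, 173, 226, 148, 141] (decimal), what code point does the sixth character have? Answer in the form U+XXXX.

U+250D

Offset 0: leading byte 0xF3 = 11110011 → 4-byte char #1 = F3 B0 90 AA.
Offset 4: leading byte 0xF0 = 11110000 → 4-byte char #2 = F0 9D 9A 9E.
Offset 8: leading byte 0xE5 = 11100101 → 3-byte char #3 = E5 A8 83.
Offset 11: leading byte 0xC4 = 11000100 → 2-byte char #4 = C4 91.
Offset 13: leading byte 0xF0 = 11110000 → 4-byte char #5 = F0 9F A6 AD.
Offset 17: leading byte 0xE2 = 11100010 → 3-byte char #6 = E2 94 8D.
Leading byte 0xE2 = 11100010 matches 1110xxxx → 3-byte sequence.
Byte 1: 0xE2 = 11100010, payload 0010 (4 bits).
Byte 2: 0x94 = 10010100 (10xxxxxx ✓), payload 010100.
Byte 3: 0x8D = 10001101 (10xxxxxx ✓), payload 001101.
Concatenate: 0010010100001101 = 0x250D (16 bits → U+250D).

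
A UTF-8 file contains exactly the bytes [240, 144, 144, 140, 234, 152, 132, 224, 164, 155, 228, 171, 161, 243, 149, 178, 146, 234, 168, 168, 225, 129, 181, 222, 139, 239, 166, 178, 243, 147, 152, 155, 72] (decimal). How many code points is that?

11

Byte at offset 0: 0xF0 = 11110000 → 4-byte char (#1). Advance 4.
Byte at offset 4: 0xEA = 11101010 → 3-byte char (#2). Advance 3.
Byte at offset 7: 0xE0 = 11100000 → 3-byte char (#3). Advance 3.
Byte at offset 10: 0xE4 = 11100100 → 3-byte char (#4). Advance 3.
Byte at offset 13: 0xF3 = 11110011 → 4-byte char (#5). Advance 4.
Byte at offset 17: 0xEA = 11101010 → 3-byte char (#6). Advance 3.
Byte at offset 20: 0xE1 = 11100001 → 3-byte char (#7). Advance 3.
Byte at offset 23: 0xDE = 11011110 → 2-byte char (#8). Advance 2.
Byte at offset 25: 0xEF = 11101111 → 3-byte char (#9). Advance 3.
Byte at offset 28: 0xF3 = 11110011 → 4-byte char (#10). Advance 4.
Byte at offset 32: 0x48 = 01001000 → 1-byte char (#11). Advance 1.
Reached end at offset 33 after 11 code points.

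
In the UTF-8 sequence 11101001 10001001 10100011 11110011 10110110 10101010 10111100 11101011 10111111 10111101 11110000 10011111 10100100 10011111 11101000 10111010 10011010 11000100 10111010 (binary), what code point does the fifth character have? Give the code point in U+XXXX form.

U+8E9A

Offset 0: leading byte 0xE9 = 11101001 → 3-byte char #1 = E9 89 A3.
Offset 3: leading byte 0xF3 = 11110011 → 4-byte char #2 = F3 B6 AA BC.
Offset 7: leading byte 0xEB = 11101011 → 3-byte char #3 = EB BF BD.
Offset 10: leading byte 0xF0 = 11110000 → 4-byte char #4 = F0 9F A4 9F.
Offset 14: leading byte 0xE8 = 11101000 → 3-byte char #5 = E8 BA 9A.
Leading byte 0xE8 = 11101000 matches 1110xxxx → 3-byte sequence.
Byte 1: 0xE8 = 11101000, payload 1000 (4 bits).
Byte 2: 0xBA = 10111010 (10xxxxxx ✓), payload 111010.
Byte 3: 0x9A = 10011010 (10xxxxxx ✓), payload 011010.
Concatenate: 1000111010011010 = 0x8E9A (16 bits → U+8E9A).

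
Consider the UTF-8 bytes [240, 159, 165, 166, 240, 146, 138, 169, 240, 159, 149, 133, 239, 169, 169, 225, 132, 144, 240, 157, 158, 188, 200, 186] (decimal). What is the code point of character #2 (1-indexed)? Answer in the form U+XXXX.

Offset 0: leading byte 0xF0 = 11110000 → 4-byte char #1 = F0 9F A5 A6.
Offset 4: leading byte 0xF0 = 11110000 → 4-byte char #2 = F0 92 8A A9.
Leading byte 0xF0 = 11110000 matches 11110xxx → 4-byte sequence.
Byte 1: 0xF0 = 11110000, payload 000 (3 bits).
Byte 2: 0x92 = 10010010 (10xxxxxx ✓), payload 010010.
Byte 3: 0x8A = 10001010 (10xxxxxx ✓), payload 001010.
Byte 4: 0xA9 = 10101001 (10xxxxxx ✓), payload 101001.
Concatenate: 000010010001010101001 = 0x122A9 (21 bits → U+122A9).

U+122A9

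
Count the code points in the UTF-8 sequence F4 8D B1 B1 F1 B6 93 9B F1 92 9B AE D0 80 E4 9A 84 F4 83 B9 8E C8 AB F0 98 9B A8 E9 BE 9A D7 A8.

10

Byte at offset 0: 0xF4 = 11110100 → 4-byte char (#1). Advance 4.
Byte at offset 4: 0xF1 = 11110001 → 4-byte char (#2). Advance 4.
Byte at offset 8: 0xF1 = 11110001 → 4-byte char (#3). Advance 4.
Byte at offset 12: 0xD0 = 11010000 → 2-byte char (#4). Advance 2.
Byte at offset 14: 0xE4 = 11100100 → 3-byte char (#5). Advance 3.
Byte at offset 17: 0xF4 = 11110100 → 4-byte char (#6). Advance 4.
Byte at offset 21: 0xC8 = 11001000 → 2-byte char (#7). Advance 2.
Byte at offset 23: 0xF0 = 11110000 → 4-byte char (#8). Advance 4.
Byte at offset 27: 0xE9 = 11101001 → 3-byte char (#9). Advance 3.
Byte at offset 30: 0xD7 = 11010111 → 2-byte char (#10). Advance 2.
Reached end at offset 32 after 10 code points.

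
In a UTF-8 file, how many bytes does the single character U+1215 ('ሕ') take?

3

U+1215 = 0x1215. UTF-8 uses 1 byte below 0x80, 2 below 0x800, 3 below 0x10000, 4 up to 0x10FFFF. 0x1215 is in U+0800–U+FFFF → 3 bytes.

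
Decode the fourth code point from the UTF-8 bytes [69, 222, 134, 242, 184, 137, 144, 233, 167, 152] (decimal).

U+99D8

Offset 0: leading byte 0x45 = 01000101 → 1-byte char #1 = 45.
Offset 1: leading byte 0xDE = 11011110 → 2-byte char #2 = DE 86.
Offset 3: leading byte 0xF2 = 11110010 → 4-byte char #3 = F2 B8 89 90.
Offset 7: leading byte 0xE9 = 11101001 → 3-byte char #4 = E9 A7 98.
Leading byte 0xE9 = 11101001 matches 1110xxxx → 3-byte sequence.
Byte 1: 0xE9 = 11101001, payload 1001 (4 bits).
Byte 2: 0xA7 = 10100111 (10xxxxxx ✓), payload 100111.
Byte 3: 0x98 = 10011000 (10xxxxxx ✓), payload 011000.
Concatenate: 1001100111011000 = 0x99D8 (16 bits → U+99D8).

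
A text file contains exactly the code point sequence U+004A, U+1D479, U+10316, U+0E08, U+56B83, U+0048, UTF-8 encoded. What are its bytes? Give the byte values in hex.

U+004A: 1-byte form → 4A.
U+1D479: 4-byte form → F0 9D 91 B9.
U+10316: 4-byte form → F0 90 8C 96.
U+0E08: 3-byte form → E0 B8 88.
U+56B83: 4-byte form → F1 96 AE 83.
U+0048: 1-byte form → 48.
Concatenated (17 bytes): 4A F0 9D 91 B9 F0 90 8C 96 E0 B8 88 F1 96 AE 83 48.

4A F0 9D 91 B9 F0 90 8C 96 E0 B8 88 F1 96 AE 83 48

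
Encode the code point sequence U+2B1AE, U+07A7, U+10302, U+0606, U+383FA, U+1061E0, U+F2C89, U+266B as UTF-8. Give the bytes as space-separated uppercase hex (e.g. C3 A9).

F0 AB 86 AE DE A7 F0 90 8C 82 D8 86 F0 B8 8F BA F4 86 87 A0 F3 B2 B2 89 E2 99 AB

U+2B1AE: 4-byte form → F0 AB 86 AE.
U+07A7: 2-byte form → DE A7.
U+10302: 4-byte form → F0 90 8C 82.
U+0606: 2-byte form → D8 86.
U+383FA: 4-byte form → F0 B8 8F BA.
U+1061E0: 4-byte form → F4 86 87 A0.
U+F2C89: 4-byte form → F3 B2 B2 89.
U+266B: 3-byte form → E2 99 AB.
Concatenated (27 bytes): F0 AB 86 AE DE A7 F0 90 8C 82 D8 86 F0 B8 8F BA F4 86 87 A0 F3 B2 B2 89 E2 99 AB.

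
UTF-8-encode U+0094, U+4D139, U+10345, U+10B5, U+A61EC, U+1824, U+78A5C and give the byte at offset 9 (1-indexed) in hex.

1-indexed offset 9 is 0-indexed offset 8.
U+0094 → 2-byte form C2 94 at offsets 0–1.
U+4D139 → 4-byte form F1 8D 84 B9 at offsets 2–5.
U+10345 → 4-byte form F0 90 8D 85 at offsets 6–9.
Offset 8 falls in char 3's range; it's byte 3 of F0 90 8D 85 = 0x8D.

0x8D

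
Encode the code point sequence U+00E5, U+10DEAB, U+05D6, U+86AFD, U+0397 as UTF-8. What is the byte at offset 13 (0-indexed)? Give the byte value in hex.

0x97

U+00E5 → 2-byte form C3 A5 at offsets 0–1.
U+10DEAB → 4-byte form F4 8D BA AB at offsets 2–5.
U+05D6 → 2-byte form D7 96 at offsets 6–7.
U+86AFD → 4-byte form F2 86 AB BD at offsets 8–11.
U+0397 → 2-byte form CE 97 at offsets 12–13.
Offset 13 falls in char 5's range; it's byte 2 of CE 97 = 0x97.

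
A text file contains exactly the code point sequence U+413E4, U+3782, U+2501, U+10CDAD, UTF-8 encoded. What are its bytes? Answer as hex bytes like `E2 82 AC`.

F1 81 8F A4 E3 9E 82 E2 94 81 F4 8C B6 AD

U+413E4: 4-byte form → F1 81 8F A4.
U+3782: 3-byte form → E3 9E 82.
U+2501: 3-byte form → E2 94 81.
U+10CDAD: 4-byte form → F4 8C B6 AD.
Concatenated (14 bytes): F1 81 8F A4 E3 9E 82 E2 94 81 F4 8C B6 AD.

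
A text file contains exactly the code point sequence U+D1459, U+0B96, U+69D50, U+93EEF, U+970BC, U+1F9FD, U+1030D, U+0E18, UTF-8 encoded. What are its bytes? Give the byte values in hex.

U+D1459: 4-byte form → F3 91 91 99.
U+0B96: 3-byte form → E0 AE 96.
U+69D50: 4-byte form → F1 A9 B5 90.
U+93EEF: 4-byte form → F2 93 BB AF.
U+970BC: 4-byte form → F2 97 82 BC.
U+1F9FD: 4-byte form → F0 9F A7 BD.
U+1030D: 4-byte form → F0 90 8C 8D.
U+0E18: 3-byte form → E0 B8 98.
Concatenated (30 bytes): F3 91 91 99 E0 AE 96 F1 A9 B5 90 F2 93 BB AF F2 97 82 BC F0 9F A7 BD F0 90 8C 8D E0 B8 98.

F3 91 91 99 E0 AE 96 F1 A9 B5 90 F2 93 BB AF F2 97 82 BC F0 9F A7 BD F0 90 8C 8D E0 B8 98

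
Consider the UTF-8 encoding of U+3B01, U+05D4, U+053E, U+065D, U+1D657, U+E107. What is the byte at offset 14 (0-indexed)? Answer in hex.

0x84

U+3B01 → 3-byte form E3 AC 81 at offsets 0–2.
U+05D4 → 2-byte form D7 94 at offsets 3–4.
U+053E → 2-byte form D4 BE at offsets 5–6.
U+065D → 2-byte form D9 9D at offsets 7–8.
U+1D657 → 4-byte form F0 9D 99 97 at offsets 9–12.
U+E107 → 3-byte form EE 84 87 at offsets 13–15.
Offset 14 falls in char 6's range; it's byte 2 of EE 84 87 = 0x84.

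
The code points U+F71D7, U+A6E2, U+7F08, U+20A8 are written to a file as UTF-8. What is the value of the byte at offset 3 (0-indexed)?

0x97

U+F71D7 → 4-byte form F3 B7 87 97 at offsets 0–3.
Offset 3 falls in char 1's range; it's byte 4 of F3 B7 87 97 = 0x97.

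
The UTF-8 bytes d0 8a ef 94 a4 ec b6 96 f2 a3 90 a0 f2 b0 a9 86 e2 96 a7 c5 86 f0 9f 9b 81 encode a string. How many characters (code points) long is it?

8

Byte at offset 0: 0xD0 = 11010000 → 2-byte char (#1). Advance 2.
Byte at offset 2: 0xEF = 11101111 → 3-byte char (#2). Advance 3.
Byte at offset 5: 0xEC = 11101100 → 3-byte char (#3). Advance 3.
Byte at offset 8: 0xF2 = 11110010 → 4-byte char (#4). Advance 4.
Byte at offset 12: 0xF2 = 11110010 → 4-byte char (#5). Advance 4.
Byte at offset 16: 0xE2 = 11100010 → 3-byte char (#6). Advance 3.
Byte at offset 19: 0xC5 = 11000101 → 2-byte char (#7). Advance 2.
Byte at offset 21: 0xF0 = 11110000 → 4-byte char (#8). Advance 4.
Reached end at offset 25 after 8 code points.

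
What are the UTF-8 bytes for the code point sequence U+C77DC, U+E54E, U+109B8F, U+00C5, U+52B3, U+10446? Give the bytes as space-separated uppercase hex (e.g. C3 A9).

F3 87 9F 9C EE 95 8E F4 89 AE 8F C3 85 E5 8A B3 F0 90 91 86

U+C77DC: 4-byte form → F3 87 9F 9C.
U+E54E: 3-byte form → EE 95 8E.
U+109B8F: 4-byte form → F4 89 AE 8F.
U+00C5: 2-byte form → C3 85.
U+52B3: 3-byte form → E5 8A B3.
U+10446: 4-byte form → F0 90 91 86.
Concatenated (20 bytes): F3 87 9F 9C EE 95 8E F4 89 AE 8F C3 85 E5 8A B3 F0 90 91 86.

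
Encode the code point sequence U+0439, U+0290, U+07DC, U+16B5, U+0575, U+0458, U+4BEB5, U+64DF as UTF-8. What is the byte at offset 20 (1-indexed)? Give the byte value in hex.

0x9F

1-indexed offset 20 is 0-indexed offset 19.
U+0439 → 2-byte form D0 B9 at offsets 0–1.
U+0290 → 2-byte form CA 90 at offsets 2–3.
U+07DC → 2-byte form DF 9C at offsets 4–5.
U+16B5 → 3-byte form E1 9A B5 at offsets 6–8.
U+0575 → 2-byte form D5 B5 at offsets 9–10.
U+0458 → 2-byte form D1 98 at offsets 11–12.
U+4BEB5 → 4-byte form F1 8B BA B5 at offsets 13–16.
U+64DF → 3-byte form E6 93 9F at offsets 17–19.
Offset 19 falls in char 8's range; it's byte 3 of E6 93 9F = 0x9F.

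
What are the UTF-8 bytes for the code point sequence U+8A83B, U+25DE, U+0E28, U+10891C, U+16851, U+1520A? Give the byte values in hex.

F2 8A A0 BB E2 97 9E E0 B8 A8 F4 88 A4 9C F0 96 A1 91 F0 95 88 8A

U+8A83B: 4-byte form → F2 8A A0 BB.
U+25DE: 3-byte form → E2 97 9E.
U+0E28: 3-byte form → E0 B8 A8.
U+10891C: 4-byte form → F4 88 A4 9C.
U+16851: 4-byte form → F0 96 A1 91.
U+1520A: 4-byte form → F0 95 88 8A.
Concatenated (22 bytes): F2 8A A0 BB E2 97 9E E0 B8 A8 F4 88 A4 9C F0 96 A1 91 F0 95 88 8A.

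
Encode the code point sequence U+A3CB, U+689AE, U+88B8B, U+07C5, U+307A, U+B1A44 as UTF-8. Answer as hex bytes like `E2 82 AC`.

U+A3CB: 3-byte form → EA 8F 8B.
U+689AE: 4-byte form → F1 A8 A6 AE.
U+88B8B: 4-byte form → F2 88 AE 8B.
U+07C5: 2-byte form → DF 85.
U+307A: 3-byte form → E3 81 BA.
U+B1A44: 4-byte form → F2 B1 A9 84.
Concatenated (20 bytes): EA 8F 8B F1 A8 A6 AE F2 88 AE 8B DF 85 E3 81 BA F2 B1 A9 84.

EA 8F 8B F1 A8 A6 AE F2 88 AE 8B DF 85 E3 81 BA F2 B1 A9 84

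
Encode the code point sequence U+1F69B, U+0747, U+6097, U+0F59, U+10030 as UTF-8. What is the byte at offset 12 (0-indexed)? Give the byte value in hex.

U+1F69B → 4-byte form F0 9F 9A 9B at offsets 0–3.
U+0747 → 2-byte form DD 87 at offsets 4–5.
U+6097 → 3-byte form E6 82 97 at offsets 6–8.
U+0F59 → 3-byte form E0 BD 99 at offsets 9–11.
U+10030 → 4-byte form F0 90 80 B0 at offsets 12–15.
Offset 12 falls in char 5's range; it's byte 1 of F0 90 80 B0 = 0xF0.

0xF0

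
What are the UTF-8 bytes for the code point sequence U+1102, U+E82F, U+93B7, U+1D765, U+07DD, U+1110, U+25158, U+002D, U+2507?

E1 84 82 EE A0 AF E9 8E B7 F0 9D 9D A5 DF 9D E1 84 90 F0 A5 85 98 2D E2 94 87

U+1102: 3-byte form → E1 84 82.
U+E82F: 3-byte form → EE A0 AF.
U+93B7: 3-byte form → E9 8E B7.
U+1D765: 4-byte form → F0 9D 9D A5.
U+07DD: 2-byte form → DF 9D.
U+1110: 3-byte form → E1 84 90.
U+25158: 4-byte form → F0 A5 85 98.
U+002D: 1-byte form → 2D.
U+2507: 3-byte form → E2 94 87.
Concatenated (26 bytes): E1 84 82 EE A0 AF E9 8E B7 F0 9D 9D A5 DF 9D E1 84 90 F0 A5 85 98 2D E2 94 87.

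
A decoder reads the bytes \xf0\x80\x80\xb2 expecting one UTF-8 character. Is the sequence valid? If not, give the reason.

Leading byte 0xF0 = 11110000 → 4-byte form.
Continuation bytes all match 10xxxxxx. Payload decodes to 0x32.
But 0x32 < 0x10000, the minimum for a 4-byte sequence — this is an overlong encoding.

invalid (overlong encoding)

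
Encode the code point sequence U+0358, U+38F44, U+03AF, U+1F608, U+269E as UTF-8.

U+0358: 2-byte form → CD 98.
U+38F44: 4-byte form → F0 B8 BD 84.
U+03AF: 2-byte form → CE AF.
U+1F608: 4-byte form → F0 9F 98 88.
U+269E: 3-byte form → E2 9A 9E.
Concatenated (15 bytes): CD 98 F0 B8 BD 84 CE AF F0 9F 98 88 E2 9A 9E.

CD 98 F0 B8 BD 84 CE AF F0 9F 98 88 E2 9A 9E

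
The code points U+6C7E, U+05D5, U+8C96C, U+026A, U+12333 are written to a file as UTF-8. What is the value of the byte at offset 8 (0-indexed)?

0xAC

U+6C7E → 3-byte form E6 B1 BE at offsets 0–2.
U+05D5 → 2-byte form D7 95 at offsets 3–4.
U+8C96C → 4-byte form F2 8C A5 AC at offsets 5–8.
Offset 8 falls in char 3's range; it's byte 4 of F2 8C A5 AC = 0xAC.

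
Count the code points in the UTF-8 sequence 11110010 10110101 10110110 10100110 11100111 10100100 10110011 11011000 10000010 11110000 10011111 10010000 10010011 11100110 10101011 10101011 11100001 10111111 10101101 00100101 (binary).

Byte at offset 0: 0xF2 = 11110010 → 4-byte char (#1). Advance 4.
Byte at offset 4: 0xE7 = 11100111 → 3-byte char (#2). Advance 3.
Byte at offset 7: 0xD8 = 11011000 → 2-byte char (#3). Advance 2.
Byte at offset 9: 0xF0 = 11110000 → 4-byte char (#4). Advance 4.
Byte at offset 13: 0xE6 = 11100110 → 3-byte char (#5). Advance 3.
Byte at offset 16: 0xE1 = 11100001 → 3-byte char (#6). Advance 3.
Byte at offset 19: 0x25 = 00100101 → 1-byte char (#7). Advance 1.
Reached end at offset 20 after 7 code points.

7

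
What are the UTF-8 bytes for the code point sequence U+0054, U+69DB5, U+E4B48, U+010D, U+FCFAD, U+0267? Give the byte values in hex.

54 F1 A9 B6 B5 F3 A4 AD 88 C4 8D F3 BC BE AD C9 A7

U+0054: 1-byte form → 54.
U+69DB5: 4-byte form → F1 A9 B6 B5.
U+E4B48: 4-byte form → F3 A4 AD 88.
U+010D: 2-byte form → C4 8D.
U+FCFAD: 4-byte form → F3 BC BE AD.
U+0267: 2-byte form → C9 A7.
Concatenated (17 bytes): 54 F1 A9 B6 B5 F3 A4 AD 88 C4 8D F3 BC BE AD C9 A7.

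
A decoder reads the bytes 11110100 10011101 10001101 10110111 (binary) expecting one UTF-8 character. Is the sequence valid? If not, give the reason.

invalid (encodes a value above U+10FFFF)

Leading byte 0xF4 = 11110100 → 4-byte form.
Payload = 0x11D377, which exceeds U+10FFFF, the maximum Unicode code point. (Leading bytes F5–FF, or F4 followed by ≥ 0x90, are invalid.)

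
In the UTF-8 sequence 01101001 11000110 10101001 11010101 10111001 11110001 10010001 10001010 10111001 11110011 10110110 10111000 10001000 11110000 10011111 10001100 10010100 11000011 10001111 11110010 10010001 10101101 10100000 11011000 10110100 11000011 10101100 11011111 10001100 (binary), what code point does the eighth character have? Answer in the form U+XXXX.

Offset 0: leading byte 0x69 = 01101001 → 1-byte char #1 = 69.
Offset 1: leading byte 0xC6 = 11000110 → 2-byte char #2 = C6 A9.
Offset 3: leading byte 0xD5 = 11010101 → 2-byte char #3 = D5 B9.
Offset 5: leading byte 0xF1 = 11110001 → 4-byte char #4 = F1 91 8A B9.
Offset 9: leading byte 0xF3 = 11110011 → 4-byte char #5 = F3 B6 B8 88.
Offset 13: leading byte 0xF0 = 11110000 → 4-byte char #6 = F0 9F 8C 94.
Offset 17: leading byte 0xC3 = 11000011 → 2-byte char #7 = C3 8F.
Offset 19: leading byte 0xF2 = 11110010 → 4-byte char #8 = F2 91 AD A0.
Leading byte 0xF2 = 11110010 matches 11110xxx → 4-byte sequence.
Byte 1: 0xF2 = 11110010, payload 010 (3 bits).
Byte 2: 0x91 = 10010001 (10xxxxxx ✓), payload 010001.
Byte 3: 0xAD = 10101101 (10xxxxxx ✓), payload 101101.
Byte 4: 0xA0 = 10100000 (10xxxxxx ✓), payload 100000.
Concatenate: 010010001101101100000 = 0x91B60 (21 bits → U+91B60).

U+91B60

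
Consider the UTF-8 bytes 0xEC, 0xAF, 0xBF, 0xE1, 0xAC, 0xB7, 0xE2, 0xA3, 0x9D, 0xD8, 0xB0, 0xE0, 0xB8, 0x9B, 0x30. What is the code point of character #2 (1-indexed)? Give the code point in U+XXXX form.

Offset 0: leading byte 0xEC = 11101100 → 3-byte char #1 = EC AF BF.
Offset 3: leading byte 0xE1 = 11100001 → 3-byte char #2 = E1 AC B7.
Leading byte 0xE1 = 11100001 matches 1110xxxx → 3-byte sequence.
Byte 1: 0xE1 = 11100001, payload 0001 (4 bits).
Byte 2: 0xAC = 10101100 (10xxxxxx ✓), payload 101100.
Byte 3: 0xB7 = 10110111 (10xxxxxx ✓), payload 110111.
Concatenate: 0001101100110111 = 0x1B37 (16 bits → U+1B37).

U+1B37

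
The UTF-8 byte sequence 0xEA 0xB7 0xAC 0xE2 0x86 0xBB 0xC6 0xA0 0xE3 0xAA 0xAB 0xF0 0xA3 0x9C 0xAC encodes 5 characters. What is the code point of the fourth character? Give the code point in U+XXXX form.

U+3AAB

Offset 0: leading byte 0xEA = 11101010 → 3-byte char #1 = EA B7 AC.
Offset 3: leading byte 0xE2 = 11100010 → 3-byte char #2 = E2 86 BB.
Offset 6: leading byte 0xC6 = 11000110 → 2-byte char #3 = C6 A0.
Offset 8: leading byte 0xE3 = 11100011 → 3-byte char #4 = E3 AA AB.
Leading byte 0xE3 = 11100011 matches 1110xxxx → 3-byte sequence.
Byte 1: 0xE3 = 11100011, payload 0011 (4 bits).
Byte 2: 0xAA = 10101010 (10xxxxxx ✓), payload 101010.
Byte 3: 0xAB = 10101011 (10xxxxxx ✓), payload 101011.
Concatenate: 0011101010101011 = 0x3AAB (16 bits → U+3AAB).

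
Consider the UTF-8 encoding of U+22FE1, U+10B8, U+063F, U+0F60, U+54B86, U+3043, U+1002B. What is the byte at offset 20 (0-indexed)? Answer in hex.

U+22FE1 → 4-byte form F0 A2 BF A1 at offsets 0–3.
U+10B8 → 3-byte form E1 82 B8 at offsets 4–6.
U+063F → 2-byte form D8 BF at offsets 7–8.
U+0F60 → 3-byte form E0 BD A0 at offsets 9–11.
U+54B86 → 4-byte form F1 94 AE 86 at offsets 12–15.
U+3043 → 3-byte form E3 81 83 at offsets 16–18.
U+1002B → 4-byte form F0 90 80 AB at offsets 19–22.
Offset 20 falls in char 7's range; it's byte 2 of F0 90 80 AB = 0x90.

0x90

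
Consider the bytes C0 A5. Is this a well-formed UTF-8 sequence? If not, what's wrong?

Leading byte 0xC0 = 11000000 → 2-byte form.
Continuation bytes all match 10xxxxxx. Payload decodes to 0x25.
But 0x25 < 0x80, the minimum for a 2-byte sequence — this is an overlong encoding.

invalid (overlong encoding)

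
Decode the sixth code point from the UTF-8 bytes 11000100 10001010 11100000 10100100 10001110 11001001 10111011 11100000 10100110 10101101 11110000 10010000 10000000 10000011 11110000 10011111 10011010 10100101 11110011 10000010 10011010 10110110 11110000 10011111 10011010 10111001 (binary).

U+1F6A5

Offset 0: leading byte 0xC4 = 11000100 → 2-byte char #1 = C4 8A.
Offset 2: leading byte 0xE0 = 11100000 → 3-byte char #2 = E0 A4 8E.
Offset 5: leading byte 0xC9 = 11001001 → 2-byte char #3 = C9 BB.
Offset 7: leading byte 0xE0 = 11100000 → 3-byte char #4 = E0 A6 AD.
Offset 10: leading byte 0xF0 = 11110000 → 4-byte char #5 = F0 90 80 83.
Offset 14: leading byte 0xF0 = 11110000 → 4-byte char #6 = F0 9F 9A A5.
Leading byte 0xF0 = 11110000 matches 11110xxx → 4-byte sequence.
Byte 1: 0xF0 = 11110000, payload 000 (3 bits).
Byte 2: 0x9F = 10011111 (10xxxxxx ✓), payload 011111.
Byte 3: 0x9A = 10011010 (10xxxxxx ✓), payload 011010.
Byte 4: 0xA5 = 10100101 (10xxxxxx ✓), payload 100101.
Concatenate: 000011111011010100101 = 0x1F6A5 (21 bits → U+1F6A5).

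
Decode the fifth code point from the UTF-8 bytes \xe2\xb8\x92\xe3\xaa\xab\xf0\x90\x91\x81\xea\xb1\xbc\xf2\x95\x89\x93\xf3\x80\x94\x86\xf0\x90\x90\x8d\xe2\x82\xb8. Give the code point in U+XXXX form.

U+95253

Offset 0: leading byte 0xE2 = 11100010 → 3-byte char #1 = E2 B8 92.
Offset 3: leading byte 0xE3 = 11100011 → 3-byte char #2 = E3 AA AB.
Offset 6: leading byte 0xF0 = 11110000 → 4-byte char #3 = F0 90 91 81.
Offset 10: leading byte 0xEA = 11101010 → 3-byte char #4 = EA B1 BC.
Offset 13: leading byte 0xF2 = 11110010 → 4-byte char #5 = F2 95 89 93.
Leading byte 0xF2 = 11110010 matches 11110xxx → 4-byte sequence.
Byte 1: 0xF2 = 11110010, payload 010 (3 bits).
Byte 2: 0x95 = 10010101 (10xxxxxx ✓), payload 010101.
Byte 3: 0x89 = 10001001 (10xxxxxx ✓), payload 001001.
Byte 4: 0x93 = 10010011 (10xxxxxx ✓), payload 010011.
Concatenate: 010010101001001010011 = 0x95253 (21 bits → U+95253).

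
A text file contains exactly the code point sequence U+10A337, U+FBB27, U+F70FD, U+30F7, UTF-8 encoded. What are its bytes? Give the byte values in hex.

U+10A337: 4-byte form → F4 8A 8C B7.
U+FBB27: 4-byte form → F3 BB AC A7.
U+F70FD: 4-byte form → F3 B7 83 BD.
U+30F7: 3-byte form → E3 83 B7.
Concatenated (15 bytes): F4 8A 8C B7 F3 BB AC A7 F3 B7 83 BD E3 83 B7.

F4 8A 8C B7 F3 BB AC A7 F3 B7 83 BD E3 83 B7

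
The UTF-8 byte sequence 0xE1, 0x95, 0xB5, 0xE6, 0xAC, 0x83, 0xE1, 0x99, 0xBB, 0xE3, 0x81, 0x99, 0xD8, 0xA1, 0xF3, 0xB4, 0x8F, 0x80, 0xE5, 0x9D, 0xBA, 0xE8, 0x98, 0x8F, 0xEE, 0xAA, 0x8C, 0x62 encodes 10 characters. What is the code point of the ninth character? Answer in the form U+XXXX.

U+EA8C

Offset 0: leading byte 0xE1 = 11100001 → 3-byte char #1 = E1 95 B5.
Offset 3: leading byte 0xE6 = 11100110 → 3-byte char #2 = E6 AC 83.
Offset 6: leading byte 0xE1 = 11100001 → 3-byte char #3 = E1 99 BB.
Offset 9: leading byte 0xE3 = 11100011 → 3-byte char #4 = E3 81 99.
Offset 12: leading byte 0xD8 = 11011000 → 2-byte char #5 = D8 A1.
Offset 14: leading byte 0xF3 = 11110011 → 4-byte char #6 = F3 B4 8F 80.
Offset 18: leading byte 0xE5 = 11100101 → 3-byte char #7 = E5 9D BA.
Offset 21: leading byte 0xE8 = 11101000 → 3-byte char #8 = E8 98 8F.
Offset 24: leading byte 0xEE = 11101110 → 3-byte char #9 = EE AA 8C.
Leading byte 0xEE = 11101110 matches 1110xxxx → 3-byte sequence.
Byte 1: 0xEE = 11101110, payload 1110 (4 bits).
Byte 2: 0xAA = 10101010 (10xxxxxx ✓), payload 101010.
Byte 3: 0x8C = 10001100 (10xxxxxx ✓), payload 001100.
Concatenate: 1110101010001100 = 0xEA8C (16 bits → U+EA8C).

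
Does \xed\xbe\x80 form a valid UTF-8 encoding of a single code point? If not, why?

invalid (encodes a surrogate (U+D800–U+DFFF))

Structurally a 3-byte sequence; payload = 0xDF80.
But 0xDF80 is in U+D800–U+DFFF, the surrogate range. Surrogates are not Unicode scalar values and are forbidden in UTF-8.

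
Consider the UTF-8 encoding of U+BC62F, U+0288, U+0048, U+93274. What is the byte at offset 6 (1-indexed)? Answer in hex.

0x88

1-indexed offset 6 is 0-indexed offset 5.
U+BC62F → 4-byte form F2 BC 98 AF at offsets 0–3.
U+0288 → 2-byte form CA 88 at offsets 4–5.
Offset 5 falls in char 2's range; it's byte 2 of CA 88 = 0x88.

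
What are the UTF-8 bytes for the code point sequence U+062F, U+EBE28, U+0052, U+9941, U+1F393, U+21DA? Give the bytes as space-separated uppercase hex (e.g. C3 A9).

D8 AF F3 AB B8 A8 52 E9 A5 81 F0 9F 8E 93 E2 87 9A

U+062F: 2-byte form → D8 AF.
U+EBE28: 4-byte form → F3 AB B8 A8.
U+0052: 1-byte form → 52.
U+9941: 3-byte form → E9 A5 81.
U+1F393: 4-byte form → F0 9F 8E 93.
U+21DA: 3-byte form → E2 87 9A.
Concatenated (17 bytes): D8 AF F3 AB B8 A8 52 E9 A5 81 F0 9F 8E 93 E2 87 9A.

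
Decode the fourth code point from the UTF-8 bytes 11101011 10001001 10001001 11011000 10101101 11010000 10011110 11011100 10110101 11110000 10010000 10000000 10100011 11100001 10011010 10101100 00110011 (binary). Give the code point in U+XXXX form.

Offset 0: leading byte 0xEB = 11101011 → 3-byte char #1 = EB 89 89.
Offset 3: leading byte 0xD8 = 11011000 → 2-byte char #2 = D8 AD.
Offset 5: leading byte 0xD0 = 11010000 → 2-byte char #3 = D0 9E.
Offset 7: leading byte 0xDC = 11011100 → 2-byte char #4 = DC B5.
Leading byte 0xDC = 11011100 matches 110xxxxx → 2-byte sequence.
Byte 1: 0xDC = 11011100, payload 11100 (5 bits).
Byte 2: 0xB5 = 10110101 (10xxxxxx ✓), payload 110101.
Concatenate: 11100110101 = 0x735 (11 bits → U+0735).

U+0735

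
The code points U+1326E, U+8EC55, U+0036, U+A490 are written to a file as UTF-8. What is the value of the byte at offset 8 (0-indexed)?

0x36

U+1326E → 4-byte form F0 93 89 AE at offsets 0–3.
U+8EC55 → 4-byte form F2 8E B1 95 at offsets 4–7.
U+0036 → 1-byte form 36 at offsets 8–8.
Offset 8 falls in char 3's range; it's byte 1 of 36 = 0x36.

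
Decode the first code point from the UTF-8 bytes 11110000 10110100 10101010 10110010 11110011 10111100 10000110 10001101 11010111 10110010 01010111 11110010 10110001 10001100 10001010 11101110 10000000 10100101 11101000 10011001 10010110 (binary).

U+34AB2

Offset 0: leading byte 0xF0 = 11110000 → 4-byte char #1 = F0 B4 AA B2.
Leading byte 0xF0 = 11110000 matches 11110xxx → 4-byte sequence.
Byte 1: 0xF0 = 11110000, payload 000 (3 bits).
Byte 2: 0xB4 = 10110100 (10xxxxxx ✓), payload 110100.
Byte 3: 0xAA = 10101010 (10xxxxxx ✓), payload 101010.
Byte 4: 0xB2 = 10110010 (10xxxxxx ✓), payload 110010.
Concatenate: 000110100101010110010 = 0x34AB2 (21 bits → U+34AB2).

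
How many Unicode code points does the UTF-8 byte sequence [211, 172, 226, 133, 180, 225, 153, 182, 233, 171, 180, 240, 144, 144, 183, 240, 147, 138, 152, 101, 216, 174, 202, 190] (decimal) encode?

Byte at offset 0: 0xD3 = 11010011 → 2-byte char (#1). Advance 2.
Byte at offset 2: 0xE2 = 11100010 → 3-byte char (#2). Advance 3.
Byte at offset 5: 0xE1 = 11100001 → 3-byte char (#3). Advance 3.
Byte at offset 8: 0xE9 = 11101001 → 3-byte char (#4). Advance 3.
Byte at offset 11: 0xF0 = 11110000 → 4-byte char (#5). Advance 4.
Byte at offset 15: 0xF0 = 11110000 → 4-byte char (#6). Advance 4.
Byte at offset 19: 0x65 = 01100101 → 1-byte char (#7). Advance 1.
Byte at offset 20: 0xD8 = 11011000 → 2-byte char (#8). Advance 2.
Byte at offset 22: 0xCA = 11001010 → 2-byte char (#9). Advance 2.
Reached end at offset 24 after 9 code points.

9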